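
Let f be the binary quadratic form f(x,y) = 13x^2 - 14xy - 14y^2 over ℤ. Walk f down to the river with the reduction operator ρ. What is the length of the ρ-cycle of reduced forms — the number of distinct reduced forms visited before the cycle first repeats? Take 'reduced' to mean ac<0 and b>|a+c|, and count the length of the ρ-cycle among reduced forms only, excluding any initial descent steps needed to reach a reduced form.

D = 924, ⌊√D⌋ = 30
descent: ρ → (-14,14,13)  [lands on river]
river: ρ → (13,12,-15)
river: ρ → (-15,18,10)
river: ρ → (10,22,-11)
river: ρ → (-11,22,10)
river: ρ → (10,18,-15)
river: ρ → (-15,12,13)
river: ρ → (13,14,-14)
ρ-cycle length = 8 (tail of 1 descent step not counted)

8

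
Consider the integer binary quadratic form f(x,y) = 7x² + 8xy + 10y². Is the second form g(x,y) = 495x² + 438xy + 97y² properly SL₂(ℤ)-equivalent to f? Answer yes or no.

D₁ = -216, D₂ = -216
f: translate: b→-6 (≡8 mod 14), so (7,8,10)→(7,-6,9)
f: reduced (well bottom): (7,-6,9) with a≤c, −a<b≤a
g: flip: (495,438,97)→(97,-438,495)
g: translate: b→-50 (≡-438 mod 194), so (97,-438,495)→(97,-50,7)
g: flip: (97,-50,7)→(7,50,97)
g: translate: b→-6 (≡50 mod 14), so (7,50,97)→(7,-6,9)
g: reduced (well bottom): (7,-6,9) with a≤c, −a<b≤a
reduced forms (7, -6, 9) vs (7, -6, 9) ⇒ equivalent

yes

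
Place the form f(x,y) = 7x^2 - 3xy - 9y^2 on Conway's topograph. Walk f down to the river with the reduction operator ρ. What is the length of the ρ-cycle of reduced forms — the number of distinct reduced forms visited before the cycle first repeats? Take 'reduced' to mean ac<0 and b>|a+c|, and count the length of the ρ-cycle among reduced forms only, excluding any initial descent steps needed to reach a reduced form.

D = 261, ⌊√D⌋ = 16
descent: ρ → (-9,3,7)  [lands on river]
river: ρ → (7,11,-5)
river: ρ → (-5,9,9)
river: ρ → (9,9,-5)
river: ρ → (-5,11,7)
river: ρ → (7,3,-9)
river: ρ → (-9,15,1)
river: ρ → (1,15,-9)
ρ-cycle length = 8 (tail of 1 descent step not counted)

8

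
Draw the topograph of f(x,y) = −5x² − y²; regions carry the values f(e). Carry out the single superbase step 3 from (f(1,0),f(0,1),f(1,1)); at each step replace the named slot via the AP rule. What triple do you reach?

start (-5,-1,-6) = (f(1,0),f(0,1),f(1,1))
replace slot 3: 2·((-5)+(-1)) − (-6) = -6 → (-5,-1,-6)

-5,-1,-6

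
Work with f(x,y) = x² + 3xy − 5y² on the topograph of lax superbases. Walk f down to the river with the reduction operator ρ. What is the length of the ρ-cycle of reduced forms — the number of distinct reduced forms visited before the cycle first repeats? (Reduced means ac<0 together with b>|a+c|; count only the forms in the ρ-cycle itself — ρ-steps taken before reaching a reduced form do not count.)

D = 29, ⌊√D⌋ = 5
descent: ρ → (-5,-3,1)
descent: ρ → (1,5,-1)  [lands on river]
river: ρ → (-1,5,1)
ρ-cycle length = 2 (tail of 2 descent steps not counted)

2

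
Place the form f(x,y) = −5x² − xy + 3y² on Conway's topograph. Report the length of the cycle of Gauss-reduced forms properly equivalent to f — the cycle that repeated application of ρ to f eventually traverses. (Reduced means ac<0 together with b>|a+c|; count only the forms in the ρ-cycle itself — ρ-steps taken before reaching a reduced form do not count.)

D = 61, ⌊√D⌋ = 7
descent: ρ → (3,7,-1)  [lands on river]
river: ρ → (-1,7,3)
river: ρ → (3,5,-3)
river: ρ → (-3,7,1)
river: ρ → (1,7,-3)
river: ρ → (-3,5,3)
ρ-cycle length = 6 (tail of 1 descent step not counted)

6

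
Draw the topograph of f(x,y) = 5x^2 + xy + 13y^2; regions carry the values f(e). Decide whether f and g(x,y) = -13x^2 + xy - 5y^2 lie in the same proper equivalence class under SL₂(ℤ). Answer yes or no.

D₁ = -259, D₂ = -259
f: reduced (well bottom): (5,1,13) with a≤c, −a<b≤a
g is negative-definite; reduce −g:
−g: flip: (13,-1,5)→(5,1,13)
−g: reduced (well bottom): (5,1,13) with a≤c, −a<b≤a
flip sign back: reduced form of g is (-5,-1,-13)
reduced forms (5, 1, 13) vs (-5, -1, -13) ⇒ inequivalent

no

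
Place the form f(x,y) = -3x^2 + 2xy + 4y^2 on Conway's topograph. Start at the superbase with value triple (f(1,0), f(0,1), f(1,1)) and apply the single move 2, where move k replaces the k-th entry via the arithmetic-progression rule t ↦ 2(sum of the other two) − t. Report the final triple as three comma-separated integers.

start (-3,4,3) = (f(1,0),f(0,1),f(1,1))
replace slot 2: 2·((-3)+3) − 4 = -4 → (-3,-4,3)

-3,-4,3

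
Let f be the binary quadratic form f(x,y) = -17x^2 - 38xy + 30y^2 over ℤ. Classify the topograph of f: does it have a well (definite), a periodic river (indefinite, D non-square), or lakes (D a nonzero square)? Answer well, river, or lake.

D = b²−4ac = (-38)² − 4·(-17)·30 = 3484
D > 0 non-square ⇒ indefinite ⇒ periodic river

river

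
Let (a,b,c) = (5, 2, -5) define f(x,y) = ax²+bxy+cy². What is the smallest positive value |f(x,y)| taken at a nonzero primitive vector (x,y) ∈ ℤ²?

river: ρ → (-5,8,2)
river: ρ → (2,8,-5)
river: ρ → (-5,2,5)
river: ρ → (5,8,-2)
river: ρ → (-2,8,5)
river: ρ → (5,2,-5)
closes: descent 0, river 6
min |a| on river = 2

2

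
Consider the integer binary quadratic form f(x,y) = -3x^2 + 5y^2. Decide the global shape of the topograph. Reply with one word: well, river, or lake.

D = b²−4ac = 0² − 4·(-3)·5 = 60
D > 0 non-square ⇒ indefinite ⇒ periodic river

river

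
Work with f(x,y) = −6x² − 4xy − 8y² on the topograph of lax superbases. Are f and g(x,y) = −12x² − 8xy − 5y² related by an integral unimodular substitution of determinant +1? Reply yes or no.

D₁ = -176, D₂ = -176
f is negative-definite; reduce −f:
−f: reduced (well bottom): (6,4,8) with a≤c, −a<b≤a
flip sign back: reduced form of f is (-6,-4,-8)
g is negative-definite; reduce −g:
−g: flip: (12,8,5)→(5,-8,12)
−g: translate: b→2 (≡-8 mod 10), so (5,-8,12)→(5,2,9)
−g: reduced (well bottom): (5,2,9) with a≤c, −a<b≤a
flip sign back: reduced form of g is (-5,-2,-9)
reduced forms (-6, -4, -8) vs (-5, -2, -9) ⇒ inequivalent

no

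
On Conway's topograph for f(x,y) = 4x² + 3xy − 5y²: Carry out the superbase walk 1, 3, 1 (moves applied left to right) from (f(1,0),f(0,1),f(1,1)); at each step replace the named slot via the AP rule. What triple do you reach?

start (4,-5,2) = (f(1,0),f(0,1),f(1,1))
replace slot 1: 2·((-5)+2) − 4 = -10 → (-10,-5,2)
replace slot 3: 2·((-10)+(-5)) − 2 = -32 → (-10,-5,-32)
replace slot 1: 2·((-5)+(-32)) − (-10) = -64 → (-64,-5,-32)

-64,-5,-32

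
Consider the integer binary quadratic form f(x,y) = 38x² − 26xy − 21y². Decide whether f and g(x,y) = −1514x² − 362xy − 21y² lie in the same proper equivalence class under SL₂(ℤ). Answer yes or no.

D₁ = 3868, D₂ = 3868
river cycle of f (length 32): (-21, 26, 38), (38, 50, -9), (-9, 58, 14), (14, 54, -17), (-17, 48, 23), (23, 44, -21), (-21, 40, 27), (27, 14, -34), (-34, 54, 7), (7, 58, -18), … (22 more)
river cycle of g (length 32): (-21, 26, 38), (38, 50, -9), (-9, 58, 14), (14, 54, -17), (-17, 48, 23), (23, 44, -21), (-21, 40, 27), (27, 14, -34), (-34, 54, 7), (7, 58, -18), … (22 more)
cycles coincide ⇒ equivalent

yes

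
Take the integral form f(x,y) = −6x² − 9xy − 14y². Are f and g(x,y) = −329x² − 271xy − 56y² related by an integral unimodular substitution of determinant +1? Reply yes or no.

D₁ = -255, D₂ = -255
f is negative-definite; reduce −f:
−f: translate: b→-3 (≡9 mod 12), so (6,9,14)→(6,-3,11)
−f: reduced (well bottom): (6,-3,11) with a≤c, −a<b≤a
flip sign back: reduced form of f is (-6,3,-11)
g is negative-definite; reduce −g:
−g: flip: (329,271,56)→(56,-271,329)
−g: translate: b→-47 (≡-271 mod 112), so (56,-271,329)→(56,-47,11)
−g: flip: (56,-47,11)→(11,47,56)
−g: translate: b→3 (≡47 mod 22), so (11,47,56)→(11,3,6)
−g: flip: (11,3,6)→(6,-3,11)
−g: reduced (well bottom): (6,-3,11) with a≤c, −a<b≤a
flip sign back: reduced form of g is (-6,3,-11)
reduced forms (-6, 3, -11) vs (-6, 3, -11) ⇒ equivalent

yes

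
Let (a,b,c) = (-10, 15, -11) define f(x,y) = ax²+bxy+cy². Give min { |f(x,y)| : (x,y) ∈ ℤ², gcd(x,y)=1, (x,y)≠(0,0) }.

translate: b→5 (≡-15 mod 20), so (10,-15,11)→(10,5,6)
flip: (10,5,6)→(6,-5,10)
reduced (well bottom): (6,-5,10) with a≤c, −a<b≤a
well minimum |f| = |-6| = 6 (negative-definite)

6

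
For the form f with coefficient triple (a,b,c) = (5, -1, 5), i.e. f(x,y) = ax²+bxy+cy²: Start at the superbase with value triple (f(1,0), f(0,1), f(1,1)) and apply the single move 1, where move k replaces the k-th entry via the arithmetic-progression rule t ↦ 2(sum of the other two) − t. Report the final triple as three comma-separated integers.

start (5,5,9) = (f(1,0),f(0,1),f(1,1))
replace slot 1: 2·(5+9) − 5 = 23 → (23,5,9)

23,5,9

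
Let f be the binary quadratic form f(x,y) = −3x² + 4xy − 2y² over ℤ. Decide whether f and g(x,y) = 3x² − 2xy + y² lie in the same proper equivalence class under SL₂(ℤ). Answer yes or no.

D₁ = -8, D₂ = -8
f is negative-definite; reduce −f:
−f: translate: b→2 (≡-4 mod 6), so (3,-4,2)→(3,2,1)
−f: flip: (3,2,1)→(1,-2,3)
−f: translate: b→0 (≡-2 mod 2), so (1,-2,3)→(1,0,2)
−f: reduced (well bottom): (1,0,2) with a≤c, −a<b≤a
flip sign back: reduced form of f is (-1,0,-2)
g: flip: (3,-2,1)→(1,2,3)
g: translate: b→0 (≡2 mod 2), so (1,2,3)→(1,0,2)
g: reduced (well bottom): (1,0,2) with a≤c, −a<b≤a
reduced forms (-1, 0, -2) vs (1, 0, 2) ⇒ inequivalent

no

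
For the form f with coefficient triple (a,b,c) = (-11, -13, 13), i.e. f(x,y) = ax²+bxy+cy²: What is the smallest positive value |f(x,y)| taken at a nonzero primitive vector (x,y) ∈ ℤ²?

descent: ρ → (13,13,-11)  [lands on river]
river: ρ → (-11,9,15)
river: ρ → (15,21,-5)
river: ρ → (-5,19,19)
river: ρ → (19,19,-5)
river: ρ → (-5,21,15)
river: ρ → (15,9,-11)
river: ρ → (-11,13,13)
closes: descent 1, river 8
min |a| on river = 5

5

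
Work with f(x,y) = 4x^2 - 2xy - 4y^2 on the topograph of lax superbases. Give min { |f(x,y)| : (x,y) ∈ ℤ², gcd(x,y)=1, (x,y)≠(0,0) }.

descent: ρ → (-4,2,4)  [lands on river]
river: ρ → (4,6,-2)
river: ρ → (-2,6,4)
river: ρ → (4,2,-4)
river: ρ → (-4,6,2)
river: ρ → (2,6,-4)
closes: descent 1, river 6
min |a| on river = 2

2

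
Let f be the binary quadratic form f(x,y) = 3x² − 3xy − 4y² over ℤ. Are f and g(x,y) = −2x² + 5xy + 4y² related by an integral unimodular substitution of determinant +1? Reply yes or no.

D₁ = 57, D₂ = 57
river cycle of f (length 6): (-4, 3, 3), (3, 3, -4), (-4, 5, 2), (2, 7, -1), (-1, 7, 2), (2, 5, -4)
river cycle of g (length 6): (4, 3, -3), (-3, 3, 4), (4, 5, -2), (-2, 7, 1), (1, 7, -2), (-2, 5, 4)
cycles differ ⇒ inequivalent

no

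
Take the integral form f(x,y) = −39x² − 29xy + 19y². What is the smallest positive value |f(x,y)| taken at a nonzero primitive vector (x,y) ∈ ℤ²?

descent: ρ → (19,29,-39)  [lands on river]
river: ρ → (-39,49,9)
river: ρ → (9,59,-9)
river: ρ → (-9,49,39)
river: ρ → (39,29,-19)
river: ρ → (-19,47,21)
river: ρ → (21,37,-29)
river: ρ → (-29,21,29)
river: ρ → (29,37,-21)
river: ρ → (-21,47,19)
closes: descent 1, river 10
min |a| on river = 9

9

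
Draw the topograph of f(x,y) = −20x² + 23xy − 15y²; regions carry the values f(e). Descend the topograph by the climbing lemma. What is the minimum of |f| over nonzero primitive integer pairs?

translate: b→17 (≡-23 mod 40), so (20,-23,15)→(20,17,12)
flip: (20,17,12)→(12,-17,20)
translate: b→7 (≡-17 mod 24), so (12,-17,20)→(12,7,15)
reduced (well bottom): (12,7,15) with a≤c, −a<b≤a
well minimum |f| = |-12| = 12 (negative-definite)

12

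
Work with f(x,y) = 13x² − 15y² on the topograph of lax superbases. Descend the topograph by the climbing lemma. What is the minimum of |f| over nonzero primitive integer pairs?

descent: ρ → (-15,0,13)
descent: ρ → (13,26,-2)  [lands on river]
river: ρ → (-2,26,13)
closes: descent 2, river 2
min |a| on river = 2

2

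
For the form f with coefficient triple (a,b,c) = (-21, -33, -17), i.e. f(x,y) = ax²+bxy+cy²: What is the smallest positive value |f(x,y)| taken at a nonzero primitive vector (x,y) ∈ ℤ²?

translate: b→-9 (≡33 mod 42), so (21,33,17)→(21,-9,5)
flip: (21,-9,5)→(5,9,21)
translate: b→-1 (≡9 mod 10), so (5,9,21)→(5,-1,17)
reduced (well bottom): (5,-1,17) with a≤c, −a<b≤a
well minimum |f| = |-5| = 5 (negative-definite)

5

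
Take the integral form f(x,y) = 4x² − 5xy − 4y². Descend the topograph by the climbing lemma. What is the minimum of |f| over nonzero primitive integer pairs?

descent: ρ → (-4,5,4)  [lands on river]
river: ρ → (4,3,-5)
river: ρ → (-5,7,2)
river: ρ → (2,9,-1)
river: ρ → (-1,9,2)
river: ρ → (2,7,-5)
river: ρ → (-5,3,4)
river: ρ → (4,5,-4)
river: ρ → (-4,3,5)
river: ρ → (5,7,-2)
river: ρ → (-2,9,1)
river: ρ → (1,9,-2)
river: ρ → (-2,7,5)
river: ρ → (5,3,-4)
closes: descent 1, river 14
min |a| on river = 1

1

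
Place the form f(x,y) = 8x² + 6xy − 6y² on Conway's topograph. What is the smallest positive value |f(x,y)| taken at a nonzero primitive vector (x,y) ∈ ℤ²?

river: ρ → (-6,6,8)
river: ρ → (8,10,-4)
river: ρ → (-4,14,2)
river: ρ → (2,14,-4)
river: ρ → (-4,10,8)
river: ρ → (8,6,-6)
closes: descent 0, river 6
min |a| on river = 2

2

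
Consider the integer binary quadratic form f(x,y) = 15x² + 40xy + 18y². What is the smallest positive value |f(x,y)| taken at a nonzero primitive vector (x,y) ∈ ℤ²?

descent: ρ → (18,-4,-7)
descent: ρ → (-7,18,7)  [lands on river]
river: ρ → (7,10,-15)
river: ρ → (-15,20,2)
river: ρ → (2,20,-15)
river: ρ → (-15,10,7)
river: ρ → (7,18,-7)
river: ρ → (-7,10,15)
river: ρ → (15,20,-2)
river: ρ → (-2,20,15)
river: ρ → (15,10,-7)
closes: descent 2, river 10
min |a| on river = 2

2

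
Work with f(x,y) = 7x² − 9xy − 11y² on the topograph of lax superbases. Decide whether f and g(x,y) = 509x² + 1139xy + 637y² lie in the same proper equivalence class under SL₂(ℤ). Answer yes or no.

D₁ = 389, D₂ = 389
river cycle of f (length 14): (-11, 9, 7), (7, 19, -1), (-1, 19, 7), (7, 9, -11), (-11, 13, 5), (5, 17, -5), (-5, 13, 11), (11, 9, -7), (-7, 19, 1), (1, 19, -7), … (4 more)
river cycle of g (length 14): (7, 19, -1), (-1, 19, 7), (7, 9, -11), (-11, 13, 5), (5, 17, -5), (-5, 13, 11), (11, 9, -7), (-7, 19, 1), (1, 19, -7), (-7, 9, 11), … (4 more)
cycles coincide ⇒ equivalent

yes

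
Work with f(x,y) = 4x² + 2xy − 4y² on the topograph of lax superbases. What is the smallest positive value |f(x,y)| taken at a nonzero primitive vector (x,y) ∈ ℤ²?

river: ρ → (-4,6,2)
river: ρ → (2,6,-4)
river: ρ → (-4,2,4)
river: ρ → (4,6,-2)
river: ρ → (-2,6,4)
river: ρ → (4,2,-4)
closes: descent 0, river 6
min |a| on river = 2

2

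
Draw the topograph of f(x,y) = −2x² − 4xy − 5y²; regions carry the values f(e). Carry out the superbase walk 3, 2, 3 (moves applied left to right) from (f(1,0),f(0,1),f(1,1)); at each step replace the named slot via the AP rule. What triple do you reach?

start (-2,-5,-11) = (f(1,0),f(0,1),f(1,1))
replace slot 3: 2·((-2)+(-5)) − (-11) = -3 → (-2,-5,-3)
replace slot 2: 2·((-2)+(-3)) − (-5) = -5 → (-2,-5,-3)
replace slot 3: 2·((-2)+(-5)) − (-3) = -11 → (-2,-5,-11)

-2,-5,-11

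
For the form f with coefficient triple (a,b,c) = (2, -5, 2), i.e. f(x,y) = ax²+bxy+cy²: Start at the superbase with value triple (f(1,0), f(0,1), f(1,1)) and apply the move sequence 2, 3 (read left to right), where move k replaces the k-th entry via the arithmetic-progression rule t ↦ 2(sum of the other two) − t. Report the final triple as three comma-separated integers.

start (2,2,-1) = (f(1,0),f(0,1),f(1,1))
replace slot 2: 2·(2+(-1)) − 2 = 0 → (2,0,-1)
replace slot 3: 2·(2+0) − (-1) = 5 → (2,0,5)

2,0,5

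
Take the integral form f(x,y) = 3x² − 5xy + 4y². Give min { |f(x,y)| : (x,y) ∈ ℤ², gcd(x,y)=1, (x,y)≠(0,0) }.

translate: b→1 (≡-5 mod 6), so (3,-5,4)→(3,1,2)
flip: (3,1,2)→(2,-1,3)
reduced (well bottom): (2,-1,3) with a≤c, −a<b≤a
well minimum = a = 2

2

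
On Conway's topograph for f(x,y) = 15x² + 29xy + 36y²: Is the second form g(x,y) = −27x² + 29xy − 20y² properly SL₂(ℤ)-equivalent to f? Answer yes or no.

D₁ = -1319, D₂ = -1319
f: translate: b→-1 (≡29 mod 30), so (15,29,36)→(15,-1,22)
f: reduced (well bottom): (15,-1,22) with a≤c, −a<b≤a
g is negative-definite; reduce −g:
−g: translate: b→25 (≡-29 mod 54), so (27,-29,20)→(27,25,18)
−g: flip: (27,25,18)→(18,-25,27)
−g: translate: b→11 (≡-25 mod 36), so (18,-25,27)→(18,11,20)
−g: reduced (well bottom): (18,11,20) with a≤c, −a<b≤a
flip sign back: reduced form of g is (-18,-11,-20)
reduced forms (15, -1, 22) vs (-18, -11, -20) ⇒ inequivalent

no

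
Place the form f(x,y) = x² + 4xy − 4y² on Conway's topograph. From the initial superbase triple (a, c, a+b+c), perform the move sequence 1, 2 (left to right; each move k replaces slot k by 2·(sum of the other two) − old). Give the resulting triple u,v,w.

start (1,-4,1) = (f(1,0),f(0,1),f(1,1))
replace slot 1: 2·((-4)+1) − 1 = -7 → (-7,-4,1)
replace slot 2: 2·((-7)+1) − (-4) = -8 → (-7,-8,1)

-7,-8,1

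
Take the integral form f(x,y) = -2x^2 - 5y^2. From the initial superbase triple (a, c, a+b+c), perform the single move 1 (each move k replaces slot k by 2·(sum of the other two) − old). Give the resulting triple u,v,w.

start (-2,-5,-7) = (f(1,0),f(0,1),f(1,1))
replace slot 1: 2·((-5)+(-7)) − (-2) = -22 → (-22,-5,-7)

-22,-5,-7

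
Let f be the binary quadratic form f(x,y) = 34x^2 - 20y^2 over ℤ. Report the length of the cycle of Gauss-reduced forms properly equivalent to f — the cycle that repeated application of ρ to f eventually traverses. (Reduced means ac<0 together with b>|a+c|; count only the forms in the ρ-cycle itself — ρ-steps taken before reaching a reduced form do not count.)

D = 2720, ⌊√D⌋ = 52
descent: ρ → (-20,40,14)  [lands on river]
river: ρ → (14,44,-14)
river: ρ → (-14,40,20)
river: ρ → (20,40,-14)
river: ρ → (-14,44,14)
river: ρ → (14,40,-20)
ρ-cycle length = 6 (tail of 1 descent step not counted)

6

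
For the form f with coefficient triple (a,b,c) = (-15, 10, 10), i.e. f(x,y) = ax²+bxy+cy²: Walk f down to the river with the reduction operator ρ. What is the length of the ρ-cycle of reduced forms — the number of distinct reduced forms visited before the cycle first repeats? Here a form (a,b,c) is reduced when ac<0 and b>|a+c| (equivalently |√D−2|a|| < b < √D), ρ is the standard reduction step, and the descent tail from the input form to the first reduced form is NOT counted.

D = 700, ⌊√D⌋ = 26
river: ρ → (10,10,-15)
river: ρ → (-15,20,5)
river: ρ → (5,20,-15)
river: ρ → (-15,10,10)
ρ-cycle length = 4 (tail of 0 descent steps not counted)

4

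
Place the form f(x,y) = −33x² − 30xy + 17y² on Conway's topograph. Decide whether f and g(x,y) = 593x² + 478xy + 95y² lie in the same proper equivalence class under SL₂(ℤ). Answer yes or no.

D₁ = 3144, D₂ = 3144
river cycle of f (length 8): (17, 30, -33), (-33, 36, 14), (14, 48, -15), (-15, 42, 23), (23, 50, -7), (-7, 48, 30), (30, 12, -25), (-25, 38, 17)
river cycle of g (length 8): (14, 48, -15), (-15, 42, 23), (23, 50, -7), (-7, 48, 30), (30, 12, -25), (-25, 38, 17), (17, 30, -33), (-33, 36, 14)
cycles coincide ⇒ equivalent

yes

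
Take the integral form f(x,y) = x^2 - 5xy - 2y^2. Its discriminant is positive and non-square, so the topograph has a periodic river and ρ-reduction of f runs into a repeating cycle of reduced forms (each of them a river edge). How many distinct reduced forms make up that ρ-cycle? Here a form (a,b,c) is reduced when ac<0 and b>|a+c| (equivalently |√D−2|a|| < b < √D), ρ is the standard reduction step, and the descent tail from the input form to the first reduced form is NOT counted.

D = 33, ⌊√D⌋ = 5
descent: ρ → (-2,5,1)  [lands on river]
river: ρ → (1,5,-2)
river: ρ → (-2,3,3)
river: ρ → (3,3,-2)
ρ-cycle length = 4 (tail of 1 descent step not counted)

4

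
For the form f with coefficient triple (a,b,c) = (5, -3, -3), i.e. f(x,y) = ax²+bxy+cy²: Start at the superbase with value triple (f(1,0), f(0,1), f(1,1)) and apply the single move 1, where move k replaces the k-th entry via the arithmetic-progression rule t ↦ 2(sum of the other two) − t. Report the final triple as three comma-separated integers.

start (5,-3,-1) = (f(1,0),f(0,1),f(1,1))
replace slot 1: 2·((-3)+(-1)) − 5 = -13 → (-13,-3,-1)

-13,-3,-1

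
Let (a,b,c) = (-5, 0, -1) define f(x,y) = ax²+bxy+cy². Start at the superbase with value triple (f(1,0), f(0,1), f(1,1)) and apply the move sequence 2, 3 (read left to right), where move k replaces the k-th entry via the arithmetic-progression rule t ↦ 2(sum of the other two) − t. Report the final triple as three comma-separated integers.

start (-5,-1,-6) = (f(1,0),f(0,1),f(1,1))
replace slot 2: 2·((-5)+(-6)) − (-1) = -21 → (-5,-21,-6)
replace slot 3: 2·((-5)+(-21)) − (-6) = -46 → (-5,-21,-46)

-5,-21,-46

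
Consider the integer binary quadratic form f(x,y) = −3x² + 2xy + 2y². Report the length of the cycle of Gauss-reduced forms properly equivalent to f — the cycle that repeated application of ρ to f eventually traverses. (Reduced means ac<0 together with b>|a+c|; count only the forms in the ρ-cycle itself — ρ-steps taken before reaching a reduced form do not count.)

D = 28, ⌊√D⌋ = 5
river: ρ → (2,2,-3)
river: ρ → (-3,4,1)
river: ρ → (1,4,-3)
river: ρ → (-3,2,2)
ρ-cycle length = 4 (tail of 0 descent steps not counted)

4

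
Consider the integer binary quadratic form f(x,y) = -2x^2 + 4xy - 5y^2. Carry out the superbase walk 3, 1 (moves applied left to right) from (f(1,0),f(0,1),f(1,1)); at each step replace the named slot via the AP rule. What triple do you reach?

start (-2,-5,-3) = (f(1,0),f(0,1),f(1,1))
replace slot 3: 2·((-2)+(-5)) − (-3) = -11 → (-2,-5,-11)
replace slot 1: 2·((-5)+(-11)) − (-2) = -30 → (-30,-5,-11)

-30,-5,-11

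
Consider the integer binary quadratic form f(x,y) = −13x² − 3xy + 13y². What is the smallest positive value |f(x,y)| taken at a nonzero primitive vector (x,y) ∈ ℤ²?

descent: ρ → (13,3,-13)  [lands on river]
river: ρ → (-13,23,3)
river: ρ → (3,25,-5)
river: ρ → (-5,25,3)
river: ρ → (3,23,-13)
river: ρ → (-13,3,13)
river: ρ → (13,23,-3)
river: ρ → (-3,25,5)
river: ρ → (5,25,-3)
river: ρ → (-3,23,13)
closes: descent 1, river 10
min |a| on river = 3

3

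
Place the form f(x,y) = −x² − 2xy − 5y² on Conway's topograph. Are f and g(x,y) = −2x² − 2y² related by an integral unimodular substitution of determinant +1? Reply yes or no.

D₁ = -16, D₂ = -16
f is negative-definite; reduce −f:
−f: translate: b→0 (≡2 mod 2), so (1,2,5)→(1,0,4)
−f: reduced (well bottom): (1,0,4) with a≤c, −a<b≤a
flip sign back: reduced form of f is (-1,0,-4)
g is negative-definite; reduce −g:
−g: reduced (well bottom): (2,0,2) with a≤c, −a<b≤a
flip sign back: reduced form of g is (-2,0,-2)
reduced forms (-1, 0, -4) vs (-2, 0, -2) ⇒ inequivalent

no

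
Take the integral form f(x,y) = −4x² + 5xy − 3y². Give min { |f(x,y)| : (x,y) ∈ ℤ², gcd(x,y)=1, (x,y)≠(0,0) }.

translate: b→3 (≡-5 mod 8), so (4,-5,3)→(4,3,2)
flip: (4,3,2)→(2,-3,4)
translate: b→1 (≡-3 mod 4), so (2,-3,4)→(2,1,3)
reduced (well bottom): (2,1,3) with a≤c, −a<b≤a
well minimum |f| = |-2| = 2 (negative-definite)

2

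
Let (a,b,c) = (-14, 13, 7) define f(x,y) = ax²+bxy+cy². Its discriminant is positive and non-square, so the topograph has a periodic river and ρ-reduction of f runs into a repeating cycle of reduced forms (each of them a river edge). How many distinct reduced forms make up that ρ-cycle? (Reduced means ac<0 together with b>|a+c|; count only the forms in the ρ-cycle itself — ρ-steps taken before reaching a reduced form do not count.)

D = 561, ⌊√D⌋ = 23
river: ρ → (7,15,-12)
river: ρ → (-12,9,10)
river: ρ → (10,11,-11)
river: ρ → (-11,11,10)
river: ρ → (10,9,-12)
river: ρ → (-12,15,7)
river: ρ → (7,13,-14)
river: ρ → (-14,15,6)
river: ρ → (6,21,-5)
river: ρ → (-5,19,10)
river: ρ → (10,21,-3)
river: ρ → (-3,21,10)
river: ρ → (10,19,-5)
river: ρ → (-5,21,6)
river: ρ → (6,15,-14)
river: ρ → (-14,13,7)
ρ-cycle length = 16 (tail of 0 descent steps not counted)

16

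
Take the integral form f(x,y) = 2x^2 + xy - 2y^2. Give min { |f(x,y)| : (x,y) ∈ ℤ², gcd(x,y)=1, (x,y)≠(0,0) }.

river: ρ → (-2,3,1)
river: ρ → (1,3,-2)
river: ρ → (-2,1,2)
river: ρ → (2,3,-1)
river: ρ → (-1,3,2)
river: ρ → (2,1,-2)
closes: descent 0, river 6
min |a| on river = 1

1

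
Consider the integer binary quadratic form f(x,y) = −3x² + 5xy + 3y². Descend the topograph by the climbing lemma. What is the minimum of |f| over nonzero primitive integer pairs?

river: ρ → (3,7,-1)
river: ρ → (-1,7,3)
river: ρ → (3,5,-3)
river: ρ → (-3,7,1)
river: ρ → (1,7,-3)
river: ρ → (-3,5,3)
closes: descent 0, river 6
min |a| on river = 1

1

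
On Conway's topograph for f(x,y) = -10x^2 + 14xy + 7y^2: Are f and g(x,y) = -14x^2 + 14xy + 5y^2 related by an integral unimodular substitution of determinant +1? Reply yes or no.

D₁ = 476, D₂ = 476
river cycle of f (length 8): (7, 14, -10), (-10, 6, 11), (11, 16, -5), (-5, 14, 14), (14, 14, -5), (-5, 16, 11), (11, 6, -10), (-10, 14, 7)
river cycle of g (length 8): (5, 16, -11), (-11, 6, 10), (10, 14, -7), (-7, 14, 10), (10, 6, -11), (-11, 16, 5), (5, 14, -14), (-14, 14, 5)
cycles differ ⇒ inequivalent

no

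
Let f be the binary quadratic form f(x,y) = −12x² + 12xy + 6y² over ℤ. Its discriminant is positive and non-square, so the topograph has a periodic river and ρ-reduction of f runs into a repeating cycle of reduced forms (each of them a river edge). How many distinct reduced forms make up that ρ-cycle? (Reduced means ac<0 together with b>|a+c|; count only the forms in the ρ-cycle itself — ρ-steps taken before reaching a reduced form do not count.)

D = 432, ⌊√D⌋ = 20
river: ρ → (6,12,-12)
river: ρ → (-12,12,6)
ρ-cycle length = 2 (tail of 0 descent steps not counted)

2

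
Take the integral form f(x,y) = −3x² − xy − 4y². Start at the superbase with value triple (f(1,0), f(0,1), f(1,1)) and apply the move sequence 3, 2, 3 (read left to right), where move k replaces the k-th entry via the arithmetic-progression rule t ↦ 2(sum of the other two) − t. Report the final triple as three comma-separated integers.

start (-3,-4,-8) = (f(1,0),f(0,1),f(1,1))
replace slot 3: 2·((-3)+(-4)) − (-8) = -6 → (-3,-4,-6)
replace slot 2: 2·((-3)+(-6)) − (-4) = -14 → (-3,-14,-6)
replace slot 3: 2·((-3)+(-14)) − (-6) = -28 → (-3,-14,-28)

-3,-14,-28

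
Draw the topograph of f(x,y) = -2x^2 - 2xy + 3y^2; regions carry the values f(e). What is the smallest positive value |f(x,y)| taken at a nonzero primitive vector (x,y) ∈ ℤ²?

descent: ρ → (3,2,-2)  [lands on river]
river: ρ → (-2,2,3)
river: ρ → (3,4,-1)
river: ρ → (-1,4,3)
closes: descent 1, river 4
min |a| on river = 1

1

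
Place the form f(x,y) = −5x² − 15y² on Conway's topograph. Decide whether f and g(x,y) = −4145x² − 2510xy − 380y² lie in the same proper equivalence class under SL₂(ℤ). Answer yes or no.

D₁ = -300, D₂ = -300
f is negative-definite; reduce −f:
−f: reduced (well bottom): (5,0,15) with a≤c, −a<b≤a
flip sign back: reduced form of f is (-5,0,-15)
g is negative-definite; reduce −g:
−g: flip: (4145,2510,380)→(380,-2510,4145)
−g: translate: b→-230 (≡-2510 mod 760), so (380,-2510,4145)→(380,-230,35)
−g: flip: (380,-230,35)→(35,230,380)
−g: translate: b→20 (≡230 mod 70), so (35,230,380)→(35,20,5)
−g: flip: (35,20,5)→(5,-20,35)
−g: translate: b→0 (≡-20 mod 10), so (5,-20,35)→(5,0,15)
−g: reduced (well bottom): (5,0,15) with a≤c, −a<b≤a
flip sign back: reduced form of g is (-5,0,-15)
reduced forms (-5, 0, -15) vs (-5, 0, -15) ⇒ equivalent

yes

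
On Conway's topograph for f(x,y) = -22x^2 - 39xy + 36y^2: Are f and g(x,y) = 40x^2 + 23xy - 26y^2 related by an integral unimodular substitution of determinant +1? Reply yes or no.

D₁ = 4689, D₂ = 4689
river cycle of f (length 72): (36, 39, -22), (-22, 49, 26), (26, 55, -16), (-16, 41, 47), (47, 53, -10), (-10, 67, 5), (5, 63, -36), (-36, 9, 32), (32, 55, -13), (-13, 49, 44), … (62 more)
river cycle of g (length 72): (-26, 29, 37), (37, 45, -18), (-18, 63, 10), (10, 57, -36), (-36, 15, 31), (31, 47, -20), (-20, 33, 45), (45, 57, -8), (-8, 55, 52), (52, 49, -11), … (62 more)
cycles differ ⇒ inequivalent

no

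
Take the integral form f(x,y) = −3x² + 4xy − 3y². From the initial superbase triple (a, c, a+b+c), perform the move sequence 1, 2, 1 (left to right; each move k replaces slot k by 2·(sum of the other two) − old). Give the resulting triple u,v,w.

start (-3,-3,-2) = (f(1,0),f(0,1),f(1,1))
replace slot 1: 2·((-3)+(-2)) − (-3) = -7 → (-7,-3,-2)
replace slot 2: 2·((-7)+(-2)) − (-3) = -15 → (-7,-15,-2)
replace slot 1: 2·((-15)+(-2)) − (-7) = -27 → (-27,-15,-2)

-27,-15,-2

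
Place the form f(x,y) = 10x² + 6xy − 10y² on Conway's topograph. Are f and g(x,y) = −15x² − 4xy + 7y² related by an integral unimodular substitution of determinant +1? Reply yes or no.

D₁ = 436, D₂ = 436
river cycle of f (length 14): (-10, 14, 6), (6, 10, -14), (-14, 18, 2), (2, 18, -14), (-14, 10, 6), (6, 14, -10), (-10, 6, 10), (10, 14, -6), (-6, 10, 14), (14, 18, -2), … (4 more)
river cycle of g (length 30): (7, 18, -4), (-4, 14, 15), (15, 16, -3), (-3, 20, 3), (3, 16, -15), (-15, 14, 4), (4, 18, -7), (-7, 10, 12), (12, 14, -5), (-5, 16, 9), … (20 more)
cycles differ ⇒ inequivalent

no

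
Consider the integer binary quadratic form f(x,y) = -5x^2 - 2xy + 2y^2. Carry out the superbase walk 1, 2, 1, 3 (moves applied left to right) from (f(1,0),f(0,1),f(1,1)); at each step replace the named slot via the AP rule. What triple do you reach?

start (-5,2,-5) = (f(1,0),f(0,1),f(1,1))
replace slot 1: 2·(2+(-5)) − (-5) = -1 → (-1,2,-5)
replace slot 2: 2·((-1)+(-5)) − 2 = -14 → (-1,-14,-5)
replace slot 1: 2·((-14)+(-5)) − (-1) = -37 → (-37,-14,-5)
replace slot 3: 2·((-37)+(-14)) − (-5) = -97 → (-37,-14,-97)

-37,-14,-97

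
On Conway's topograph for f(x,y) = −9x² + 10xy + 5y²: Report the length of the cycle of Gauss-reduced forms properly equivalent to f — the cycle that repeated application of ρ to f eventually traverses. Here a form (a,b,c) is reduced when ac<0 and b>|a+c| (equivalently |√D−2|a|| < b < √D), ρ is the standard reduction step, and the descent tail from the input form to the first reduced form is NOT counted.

D = 280, ⌊√D⌋ = 16
river: ρ → (5,10,-9)
river: ρ → (-9,8,6)
river: ρ → (6,16,-1)
river: ρ → (-1,16,6)
river: ρ → (6,8,-9)
river: ρ → (-9,10,5)
ρ-cycle length = 6 (tail of 0 descent steps not counted)

6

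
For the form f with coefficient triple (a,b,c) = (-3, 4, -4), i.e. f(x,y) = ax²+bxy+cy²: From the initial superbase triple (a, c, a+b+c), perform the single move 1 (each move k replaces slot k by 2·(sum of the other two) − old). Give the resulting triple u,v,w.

start (-3,-4,-3) = (f(1,0),f(0,1),f(1,1))
replace slot 1: 2·((-4)+(-3)) − (-3) = -11 → (-11,-4,-3)

-11,-4,-3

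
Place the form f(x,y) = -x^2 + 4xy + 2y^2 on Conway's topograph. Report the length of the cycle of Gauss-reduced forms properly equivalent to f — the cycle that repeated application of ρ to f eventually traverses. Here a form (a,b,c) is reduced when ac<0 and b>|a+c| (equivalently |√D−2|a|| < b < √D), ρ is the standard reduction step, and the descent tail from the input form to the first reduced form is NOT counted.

D = 24, ⌊√D⌋ = 4
river: ρ → (2,4,-1)
river: ρ → (-1,4,2)
ρ-cycle length = 2 (tail of 0 descent steps not counted)

2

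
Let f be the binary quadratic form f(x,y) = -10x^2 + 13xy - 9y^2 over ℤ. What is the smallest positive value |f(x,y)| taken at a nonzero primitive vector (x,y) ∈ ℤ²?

translate: b→7 (≡-13 mod 20), so (10,-13,9)→(10,7,6)
flip: (10,7,6)→(6,-7,10)
translate: b→5 (≡-7 mod 12), so (6,-7,10)→(6,5,9)
reduced (well bottom): (6,5,9) with a≤c, −a<b≤a
well minimum |f| = |-6| = 6 (negative-definite)

6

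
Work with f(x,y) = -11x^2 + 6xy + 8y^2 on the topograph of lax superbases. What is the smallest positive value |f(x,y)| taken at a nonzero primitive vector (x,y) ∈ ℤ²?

river: ρ → (8,10,-9)
river: ρ → (-9,8,9)
river: ρ → (9,10,-8)
river: ρ → (-8,6,11)
river: ρ → (11,16,-3)
river: ρ → (-3,14,16)
river: ρ → (16,18,-1)
river: ρ → (-1,18,16)
river: ρ → (16,14,-3)
river: ρ → (-3,16,11)
river: ρ → (11,6,-8)
river: ρ → (-8,10,9)
river: ρ → (9,8,-9)
river: ρ → (-9,10,8)
river: ρ → (8,6,-11)
river: ρ → (-11,16,3)
river: ρ → (3,14,-16)
river: ρ → (-16,18,1)
river: ρ → (1,18,-16)
river: ρ → (-16,14,3)
river: ρ → (3,16,-11)
river: ρ → (-11,6,8)
closes: descent 0, river 22
min |a| on river = 1

1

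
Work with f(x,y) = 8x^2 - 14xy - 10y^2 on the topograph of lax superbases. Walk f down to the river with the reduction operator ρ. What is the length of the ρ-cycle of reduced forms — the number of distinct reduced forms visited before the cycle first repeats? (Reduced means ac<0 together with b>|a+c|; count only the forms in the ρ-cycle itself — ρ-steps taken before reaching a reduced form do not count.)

D = 516, ⌊√D⌋ = 22
descent: ρ → (-10,14,8)  [lands on river]
river: ρ → (8,18,-6)
river: ρ → (-6,18,8)
river: ρ → (8,14,-10)
river: ρ → (-10,6,12)
river: ρ → (12,18,-4)
river: ρ → (-4,22,2)
river: ρ → (2,22,-4)
river: ρ → (-4,18,12)
river: ρ → (12,6,-10)
ρ-cycle length = 10 (tail of 1 descent step not counted)

10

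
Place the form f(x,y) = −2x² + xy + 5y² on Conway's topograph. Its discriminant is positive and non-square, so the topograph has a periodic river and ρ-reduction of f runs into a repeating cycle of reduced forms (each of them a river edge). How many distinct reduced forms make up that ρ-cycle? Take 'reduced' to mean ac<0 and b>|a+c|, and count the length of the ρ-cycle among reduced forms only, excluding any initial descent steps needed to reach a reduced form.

D = 41, ⌊√D⌋ = 6
descent: ρ → (5,-1,-2)
descent: ρ → (-2,5,2)  [lands on river]
river: ρ → (2,3,-4)
river: ρ → (-4,5,1)
river: ρ → (1,5,-4)
river: ρ → (-4,3,2)
river: ρ → (2,5,-2)
river: ρ → (-2,3,4)
river: ρ → (4,5,-1)
river: ρ → (-1,5,4)
river: ρ → (4,3,-2)
ρ-cycle length = 10 (tail of 2 descent steps not counted)

10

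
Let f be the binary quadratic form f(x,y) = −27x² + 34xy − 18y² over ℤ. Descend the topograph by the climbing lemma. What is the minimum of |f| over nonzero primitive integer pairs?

translate: b→20 (≡-34 mod 54), so (27,-34,18)→(27,20,11)
flip: (27,20,11)→(11,-20,27)
translate: b→2 (≡-20 mod 22), so (11,-20,27)→(11,2,18)
reduced (well bottom): (11,2,18) with a≤c, −a<b≤a
well minimum |f| = |-11| = 11 (negative-definite)

11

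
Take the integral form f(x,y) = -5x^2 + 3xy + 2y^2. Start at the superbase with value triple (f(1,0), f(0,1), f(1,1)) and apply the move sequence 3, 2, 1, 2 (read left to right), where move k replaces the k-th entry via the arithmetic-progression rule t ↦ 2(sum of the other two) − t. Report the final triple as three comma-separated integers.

start (-5,2,0) = (f(1,0),f(0,1),f(1,1))
replace slot 3: 2·((-5)+2) − 0 = -6 → (-5,2,-6)
replace slot 2: 2·((-5)+(-6)) − 2 = -24 → (-5,-24,-6)
replace slot 1: 2·((-24)+(-6)) − (-5) = -55 → (-55,-24,-6)
replace slot 2: 2·((-55)+(-6)) − (-24) = -98 → (-55,-98,-6)

-55,-98,-6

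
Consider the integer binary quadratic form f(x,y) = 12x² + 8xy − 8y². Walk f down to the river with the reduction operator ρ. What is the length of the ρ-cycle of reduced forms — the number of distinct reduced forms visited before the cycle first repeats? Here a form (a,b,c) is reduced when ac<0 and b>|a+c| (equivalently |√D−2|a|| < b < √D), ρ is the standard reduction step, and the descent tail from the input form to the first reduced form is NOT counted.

D = 448, ⌊√D⌋ = 21
river: ρ → (-8,8,12)
river: ρ → (12,16,-4)
river: ρ → (-4,16,12)
river: ρ → (12,8,-8)
ρ-cycle length = 4 (tail of 0 descent steps not counted)

4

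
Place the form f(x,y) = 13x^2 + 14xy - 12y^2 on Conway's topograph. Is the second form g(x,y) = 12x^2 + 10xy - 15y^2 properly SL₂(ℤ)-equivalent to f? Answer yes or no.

D₁ = 820, D₂ = 820
river cycle of f (length 12): (-12, 10, 15), (15, 20, -7), (-7, 22, 12), (12, 26, -3), (-3, 28, 3), (3, 26, -12), (-12, 22, 7), (7, 20, -15), (-15, 10, 12), (12, 14, -13), … (2 more)
river cycle of g (length 12): (-15, 20, 7), (7, 22, -12), (-12, 26, 3), (3, 28, -3), (-3, 26, 12), (12, 22, -7), (-7, 20, 15), (15, 10, -12), (-12, 14, 13), (13, 12, -13), … (2 more)
cycles differ ⇒ inequivalent

no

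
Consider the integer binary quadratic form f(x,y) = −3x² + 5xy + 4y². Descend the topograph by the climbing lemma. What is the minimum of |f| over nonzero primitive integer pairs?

river: ρ → (4,3,-4)
river: ρ → (-4,5,3)
river: ρ → (3,7,-2)
river: ρ → (-2,5,6)
river: ρ → (6,7,-1)
river: ρ → (-1,7,6)
river: ρ → (6,5,-2)
river: ρ → (-2,7,3)
river: ρ → (3,5,-4)
river: ρ → (-4,3,4)
river: ρ → (4,5,-3)
river: ρ → (-3,7,2)
river: ρ → (2,5,-6)
river: ρ → (-6,7,1)
river: ρ → (1,7,-6)
river: ρ → (-6,5,2)
river: ρ → (2,7,-3)
river: ρ → (-3,5,4)
closes: descent 0, river 18
min |a| on river = 1

1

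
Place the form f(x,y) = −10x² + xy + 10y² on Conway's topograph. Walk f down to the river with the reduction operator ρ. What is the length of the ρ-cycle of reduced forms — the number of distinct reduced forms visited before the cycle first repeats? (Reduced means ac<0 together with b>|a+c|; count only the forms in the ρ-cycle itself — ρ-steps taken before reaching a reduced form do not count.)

D = 401, ⌊√D⌋ = 20
river: ρ → (10,19,-1)
river: ρ → (-1,19,10)
river: ρ → (10,1,-10)
river: ρ → (-10,19,1)
river: ρ → (1,19,-10)
river: ρ → (-10,1,10)
ρ-cycle length = 6 (tail of 0 descent steps not counted)

6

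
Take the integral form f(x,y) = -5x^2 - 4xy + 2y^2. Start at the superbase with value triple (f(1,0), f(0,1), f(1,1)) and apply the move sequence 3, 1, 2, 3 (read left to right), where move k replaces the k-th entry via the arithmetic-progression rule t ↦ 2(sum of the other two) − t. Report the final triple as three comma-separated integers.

start (-5,2,-7) = (f(1,0),f(0,1),f(1,1))
replace slot 3: 2·((-5)+2) − (-7) = 1 → (-5,2,1)
replace slot 1: 2·(2+1) − (-5) = 11 → (11,2,1)
replace slot 2: 2·(11+1) − 2 = 22 → (11,22,1)
replace slot 3: 2·(11+22) − 1 = 65 → (11,22,65)

11,22,65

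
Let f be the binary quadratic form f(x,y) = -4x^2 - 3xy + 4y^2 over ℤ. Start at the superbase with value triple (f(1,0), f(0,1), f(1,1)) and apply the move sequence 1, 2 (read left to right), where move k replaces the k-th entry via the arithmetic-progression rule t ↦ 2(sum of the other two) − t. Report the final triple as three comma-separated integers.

start (-4,4,-3) = (f(1,0),f(0,1),f(1,1))
replace slot 1: 2·(4+(-3)) − (-4) = 6 → (6,4,-3)
replace slot 2: 2·(6+(-3)) − 4 = 2 → (6,2,-3)

6,2,-3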